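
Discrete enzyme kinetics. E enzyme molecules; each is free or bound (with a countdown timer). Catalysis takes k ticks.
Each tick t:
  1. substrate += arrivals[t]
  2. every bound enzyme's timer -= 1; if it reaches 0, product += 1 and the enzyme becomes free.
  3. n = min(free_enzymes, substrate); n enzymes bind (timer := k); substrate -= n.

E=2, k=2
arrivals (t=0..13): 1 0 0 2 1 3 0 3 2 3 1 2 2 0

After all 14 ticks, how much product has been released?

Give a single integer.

Answer: 11

Derivation:
t=0: arr=1 -> substrate=0 bound=1 product=0
t=1: arr=0 -> substrate=0 bound=1 product=0
t=2: arr=0 -> substrate=0 bound=0 product=1
t=3: arr=2 -> substrate=0 bound=2 product=1
t=4: arr=1 -> substrate=1 bound=2 product=1
t=5: arr=3 -> substrate=2 bound=2 product=3
t=6: arr=0 -> substrate=2 bound=2 product=3
t=7: arr=3 -> substrate=3 bound=2 product=5
t=8: arr=2 -> substrate=5 bound=2 product=5
t=9: arr=3 -> substrate=6 bound=2 product=7
t=10: arr=1 -> substrate=7 bound=2 product=7
t=11: arr=2 -> substrate=7 bound=2 product=9
t=12: arr=2 -> substrate=9 bound=2 product=9
t=13: arr=0 -> substrate=7 bound=2 product=11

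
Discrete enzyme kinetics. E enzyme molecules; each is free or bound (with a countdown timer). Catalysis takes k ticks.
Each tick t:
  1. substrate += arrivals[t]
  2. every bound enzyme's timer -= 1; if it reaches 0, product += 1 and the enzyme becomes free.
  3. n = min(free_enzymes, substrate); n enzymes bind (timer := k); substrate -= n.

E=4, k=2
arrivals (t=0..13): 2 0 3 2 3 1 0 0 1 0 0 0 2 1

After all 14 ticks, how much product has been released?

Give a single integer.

t=0: arr=2 -> substrate=0 bound=2 product=0
t=1: arr=0 -> substrate=0 bound=2 product=0
t=2: arr=3 -> substrate=0 bound=3 product=2
t=3: arr=2 -> substrate=1 bound=4 product=2
t=4: arr=3 -> substrate=1 bound=4 product=5
t=5: arr=1 -> substrate=1 bound=4 product=6
t=6: arr=0 -> substrate=0 bound=2 product=9
t=7: arr=0 -> substrate=0 bound=1 product=10
t=8: arr=1 -> substrate=0 bound=1 product=11
t=9: arr=0 -> substrate=0 bound=1 product=11
t=10: arr=0 -> substrate=0 bound=0 product=12
t=11: arr=0 -> substrate=0 bound=0 product=12
t=12: arr=2 -> substrate=0 bound=2 product=12
t=13: arr=1 -> substrate=0 bound=3 product=12

Answer: 12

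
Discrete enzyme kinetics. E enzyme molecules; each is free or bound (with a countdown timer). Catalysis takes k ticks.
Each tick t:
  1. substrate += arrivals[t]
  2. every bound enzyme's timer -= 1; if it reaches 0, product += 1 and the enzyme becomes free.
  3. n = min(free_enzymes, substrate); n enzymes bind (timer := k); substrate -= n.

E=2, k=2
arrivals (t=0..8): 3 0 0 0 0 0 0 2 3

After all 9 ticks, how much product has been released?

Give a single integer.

t=0: arr=3 -> substrate=1 bound=2 product=0
t=1: arr=0 -> substrate=1 bound=2 product=0
t=2: arr=0 -> substrate=0 bound=1 product=2
t=3: arr=0 -> substrate=0 bound=1 product=2
t=4: arr=0 -> substrate=0 bound=0 product=3
t=5: arr=0 -> substrate=0 bound=0 product=3
t=6: arr=0 -> substrate=0 bound=0 product=3
t=7: arr=2 -> substrate=0 bound=2 product=3
t=8: arr=3 -> substrate=3 bound=2 product=3

Answer: 3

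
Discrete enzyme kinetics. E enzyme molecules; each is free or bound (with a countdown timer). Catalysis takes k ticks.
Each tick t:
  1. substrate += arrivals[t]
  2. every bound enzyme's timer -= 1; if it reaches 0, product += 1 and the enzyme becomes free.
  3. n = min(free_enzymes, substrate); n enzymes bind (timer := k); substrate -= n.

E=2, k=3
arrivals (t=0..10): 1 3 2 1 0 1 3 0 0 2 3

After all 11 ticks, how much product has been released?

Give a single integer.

Answer: 6

Derivation:
t=0: arr=1 -> substrate=0 bound=1 product=0
t=1: arr=3 -> substrate=2 bound=2 product=0
t=2: arr=2 -> substrate=4 bound=2 product=0
t=3: arr=1 -> substrate=4 bound=2 product=1
t=4: arr=0 -> substrate=3 bound=2 product=2
t=5: arr=1 -> substrate=4 bound=2 product=2
t=6: arr=3 -> substrate=6 bound=2 product=3
t=7: arr=0 -> substrate=5 bound=2 product=4
t=8: arr=0 -> substrate=5 bound=2 product=4
t=9: arr=2 -> substrate=6 bound=2 product=5
t=10: arr=3 -> substrate=8 bound=2 product=6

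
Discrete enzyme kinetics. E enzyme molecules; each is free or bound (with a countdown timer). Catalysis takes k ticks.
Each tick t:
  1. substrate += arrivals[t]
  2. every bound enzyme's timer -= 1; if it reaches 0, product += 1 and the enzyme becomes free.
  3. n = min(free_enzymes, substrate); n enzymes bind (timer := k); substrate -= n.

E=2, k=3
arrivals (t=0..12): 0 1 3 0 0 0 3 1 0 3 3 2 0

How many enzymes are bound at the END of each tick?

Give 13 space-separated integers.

t=0: arr=0 -> substrate=0 bound=0 product=0
t=1: arr=1 -> substrate=0 bound=1 product=0
t=2: arr=3 -> substrate=2 bound=2 product=0
t=3: arr=0 -> substrate=2 bound=2 product=0
t=4: arr=0 -> substrate=1 bound=2 product=1
t=5: arr=0 -> substrate=0 bound=2 product=2
t=6: arr=3 -> substrate=3 bound=2 product=2
t=7: arr=1 -> substrate=3 bound=2 product=3
t=8: arr=0 -> substrate=2 bound=2 product=4
t=9: arr=3 -> substrate=5 bound=2 product=4
t=10: arr=3 -> substrate=7 bound=2 product=5
t=11: arr=2 -> substrate=8 bound=2 product=6
t=12: arr=0 -> substrate=8 bound=2 product=6

Answer: 0 1 2 2 2 2 2 2 2 2 2 2 2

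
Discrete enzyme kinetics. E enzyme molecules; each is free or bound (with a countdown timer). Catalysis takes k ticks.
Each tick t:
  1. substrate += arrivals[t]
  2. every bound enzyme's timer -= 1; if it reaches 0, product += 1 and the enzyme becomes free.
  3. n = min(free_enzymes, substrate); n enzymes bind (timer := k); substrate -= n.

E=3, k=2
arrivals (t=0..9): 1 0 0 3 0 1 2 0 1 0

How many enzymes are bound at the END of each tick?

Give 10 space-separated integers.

Answer: 1 1 0 3 3 1 3 2 1 1

Derivation:
t=0: arr=1 -> substrate=0 bound=1 product=0
t=1: arr=0 -> substrate=0 bound=1 product=0
t=2: arr=0 -> substrate=0 bound=0 product=1
t=3: arr=3 -> substrate=0 bound=3 product=1
t=4: arr=0 -> substrate=0 bound=3 product=1
t=5: arr=1 -> substrate=0 bound=1 product=4
t=6: arr=2 -> substrate=0 bound=3 product=4
t=7: arr=0 -> substrate=0 bound=2 product=5
t=8: arr=1 -> substrate=0 bound=1 product=7
t=9: arr=0 -> substrate=0 bound=1 product=7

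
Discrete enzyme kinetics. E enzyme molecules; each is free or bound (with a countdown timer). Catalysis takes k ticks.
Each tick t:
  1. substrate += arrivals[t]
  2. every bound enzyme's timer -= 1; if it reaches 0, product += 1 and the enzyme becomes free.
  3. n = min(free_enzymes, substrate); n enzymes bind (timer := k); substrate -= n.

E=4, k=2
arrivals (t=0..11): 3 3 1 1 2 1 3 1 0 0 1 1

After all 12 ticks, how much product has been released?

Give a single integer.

Answer: 15

Derivation:
t=0: arr=3 -> substrate=0 bound=3 product=0
t=1: arr=3 -> substrate=2 bound=4 product=0
t=2: arr=1 -> substrate=0 bound=4 product=3
t=3: arr=1 -> substrate=0 bound=4 product=4
t=4: arr=2 -> substrate=0 bound=3 product=7
t=5: arr=1 -> substrate=0 bound=3 product=8
t=6: arr=3 -> substrate=0 bound=4 product=10
t=7: arr=1 -> substrate=0 bound=4 product=11
t=8: arr=0 -> substrate=0 bound=1 product=14
t=9: arr=0 -> substrate=0 bound=0 product=15
t=10: arr=1 -> substrate=0 bound=1 product=15
t=11: arr=1 -> substrate=0 bound=2 product=15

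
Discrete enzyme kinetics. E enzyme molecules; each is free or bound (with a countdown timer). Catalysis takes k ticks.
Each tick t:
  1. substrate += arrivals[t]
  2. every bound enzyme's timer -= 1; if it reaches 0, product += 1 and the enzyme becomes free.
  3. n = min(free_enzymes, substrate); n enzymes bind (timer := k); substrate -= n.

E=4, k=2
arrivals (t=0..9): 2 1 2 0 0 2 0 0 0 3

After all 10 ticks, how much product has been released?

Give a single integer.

t=0: arr=2 -> substrate=0 bound=2 product=0
t=1: arr=1 -> substrate=0 bound=3 product=0
t=2: arr=2 -> substrate=0 bound=3 product=2
t=3: arr=0 -> substrate=0 bound=2 product=3
t=4: arr=0 -> substrate=0 bound=0 product=5
t=5: arr=2 -> substrate=0 bound=2 product=5
t=6: arr=0 -> substrate=0 bound=2 product=5
t=7: arr=0 -> substrate=0 bound=0 product=7
t=8: arr=0 -> substrate=0 bound=0 product=7
t=9: arr=3 -> substrate=0 bound=3 product=7

Answer: 7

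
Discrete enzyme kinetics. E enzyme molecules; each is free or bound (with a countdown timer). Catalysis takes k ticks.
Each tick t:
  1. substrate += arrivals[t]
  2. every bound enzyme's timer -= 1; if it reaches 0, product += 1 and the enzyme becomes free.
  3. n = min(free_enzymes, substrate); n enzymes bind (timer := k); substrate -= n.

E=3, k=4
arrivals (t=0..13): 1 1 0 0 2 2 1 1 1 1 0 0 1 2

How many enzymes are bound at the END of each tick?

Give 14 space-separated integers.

Answer: 1 2 2 2 3 3 3 3 3 3 3 3 3 3

Derivation:
t=0: arr=1 -> substrate=0 bound=1 product=0
t=1: arr=1 -> substrate=0 bound=2 product=0
t=2: arr=0 -> substrate=0 bound=2 product=0
t=3: arr=0 -> substrate=0 bound=2 product=0
t=4: arr=2 -> substrate=0 bound=3 product=1
t=5: arr=2 -> substrate=1 bound=3 product=2
t=6: arr=1 -> substrate=2 bound=3 product=2
t=7: arr=1 -> substrate=3 bound=3 product=2
t=8: arr=1 -> substrate=2 bound=3 product=4
t=9: arr=1 -> substrate=2 bound=3 product=5
t=10: arr=0 -> substrate=2 bound=3 product=5
t=11: arr=0 -> substrate=2 bound=3 product=5
t=12: arr=1 -> substrate=1 bound=3 product=7
t=13: arr=2 -> substrate=2 bound=3 product=8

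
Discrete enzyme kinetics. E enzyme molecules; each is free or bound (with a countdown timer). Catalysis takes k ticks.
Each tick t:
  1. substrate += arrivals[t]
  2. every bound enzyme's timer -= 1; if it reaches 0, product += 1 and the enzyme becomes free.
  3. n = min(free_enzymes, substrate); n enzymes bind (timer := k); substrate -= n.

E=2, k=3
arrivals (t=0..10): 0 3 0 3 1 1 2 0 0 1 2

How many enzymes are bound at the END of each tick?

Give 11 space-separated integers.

Answer: 0 2 2 2 2 2 2 2 2 2 2

Derivation:
t=0: arr=0 -> substrate=0 bound=0 product=0
t=1: arr=3 -> substrate=1 bound=2 product=0
t=2: arr=0 -> substrate=1 bound=2 product=0
t=3: arr=3 -> substrate=4 bound=2 product=0
t=4: arr=1 -> substrate=3 bound=2 product=2
t=5: arr=1 -> substrate=4 bound=2 product=2
t=6: arr=2 -> substrate=6 bound=2 product=2
t=7: arr=0 -> substrate=4 bound=2 product=4
t=8: arr=0 -> substrate=4 bound=2 product=4
t=9: arr=1 -> substrate=5 bound=2 product=4
t=10: arr=2 -> substrate=5 bound=2 product=6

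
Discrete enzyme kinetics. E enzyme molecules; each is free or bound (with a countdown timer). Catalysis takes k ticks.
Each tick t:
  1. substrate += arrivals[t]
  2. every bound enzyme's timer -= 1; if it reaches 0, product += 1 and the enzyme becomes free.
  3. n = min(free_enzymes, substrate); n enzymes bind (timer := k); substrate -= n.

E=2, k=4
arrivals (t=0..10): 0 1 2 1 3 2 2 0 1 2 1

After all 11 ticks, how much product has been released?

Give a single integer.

Answer: 4

Derivation:
t=0: arr=0 -> substrate=0 bound=0 product=0
t=1: arr=1 -> substrate=0 bound=1 product=0
t=2: arr=2 -> substrate=1 bound=2 product=0
t=3: arr=1 -> substrate=2 bound=2 product=0
t=4: arr=3 -> substrate=5 bound=2 product=0
t=5: arr=2 -> substrate=6 bound=2 product=1
t=6: arr=2 -> substrate=7 bound=2 product=2
t=7: arr=0 -> substrate=7 bound=2 product=2
t=8: arr=1 -> substrate=8 bound=2 product=2
t=9: arr=2 -> substrate=9 bound=2 product=3
t=10: arr=1 -> substrate=9 bound=2 product=4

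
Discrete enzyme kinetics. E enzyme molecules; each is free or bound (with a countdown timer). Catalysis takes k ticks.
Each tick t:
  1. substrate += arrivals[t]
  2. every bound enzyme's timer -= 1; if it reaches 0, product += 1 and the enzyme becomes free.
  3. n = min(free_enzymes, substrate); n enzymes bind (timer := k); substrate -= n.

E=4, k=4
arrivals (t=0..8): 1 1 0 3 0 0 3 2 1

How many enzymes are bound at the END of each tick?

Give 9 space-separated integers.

t=0: arr=1 -> substrate=0 bound=1 product=0
t=1: arr=1 -> substrate=0 bound=2 product=0
t=2: arr=0 -> substrate=0 bound=2 product=0
t=3: arr=3 -> substrate=1 bound=4 product=0
t=4: arr=0 -> substrate=0 bound=4 product=1
t=5: arr=0 -> substrate=0 bound=3 product=2
t=6: arr=3 -> substrate=2 bound=4 product=2
t=7: arr=2 -> substrate=2 bound=4 product=4
t=8: arr=1 -> substrate=2 bound=4 product=5

Answer: 1 2 2 4 4 3 4 4 4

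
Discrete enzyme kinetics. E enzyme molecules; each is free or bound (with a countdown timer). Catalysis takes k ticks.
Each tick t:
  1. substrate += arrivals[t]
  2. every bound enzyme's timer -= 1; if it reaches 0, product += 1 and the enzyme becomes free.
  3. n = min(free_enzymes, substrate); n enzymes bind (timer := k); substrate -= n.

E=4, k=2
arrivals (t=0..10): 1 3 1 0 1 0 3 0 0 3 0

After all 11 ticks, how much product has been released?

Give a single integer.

Answer: 9

Derivation:
t=0: arr=1 -> substrate=0 bound=1 product=0
t=1: arr=3 -> substrate=0 bound=4 product=0
t=2: arr=1 -> substrate=0 bound=4 product=1
t=3: arr=0 -> substrate=0 bound=1 product=4
t=4: arr=1 -> substrate=0 bound=1 product=5
t=5: arr=0 -> substrate=0 bound=1 product=5
t=6: arr=3 -> substrate=0 bound=3 product=6
t=7: arr=0 -> substrate=0 bound=3 product=6
t=8: arr=0 -> substrate=0 bound=0 product=9
t=9: arr=3 -> substrate=0 bound=3 product=9
t=10: arr=0 -> substrate=0 bound=3 product=9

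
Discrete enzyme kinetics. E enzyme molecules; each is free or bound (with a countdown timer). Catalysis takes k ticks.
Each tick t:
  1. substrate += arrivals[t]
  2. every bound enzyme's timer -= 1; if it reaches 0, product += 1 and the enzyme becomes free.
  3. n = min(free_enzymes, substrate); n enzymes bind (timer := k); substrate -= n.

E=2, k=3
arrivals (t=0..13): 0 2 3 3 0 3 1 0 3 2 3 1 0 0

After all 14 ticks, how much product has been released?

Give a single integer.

t=0: arr=0 -> substrate=0 bound=0 product=0
t=1: arr=2 -> substrate=0 bound=2 product=0
t=2: arr=3 -> substrate=3 bound=2 product=0
t=3: arr=3 -> substrate=6 bound=2 product=0
t=4: arr=0 -> substrate=4 bound=2 product=2
t=5: arr=3 -> substrate=7 bound=2 product=2
t=6: arr=1 -> substrate=8 bound=2 product=2
t=7: arr=0 -> substrate=6 bound=2 product=4
t=8: arr=3 -> substrate=9 bound=2 product=4
t=9: arr=2 -> substrate=11 bound=2 product=4
t=10: arr=3 -> substrate=12 bound=2 product=6
t=11: arr=1 -> substrate=13 bound=2 product=6
t=12: arr=0 -> substrate=13 bound=2 product=6
t=13: arr=0 -> substrate=11 bound=2 product=8

Answer: 8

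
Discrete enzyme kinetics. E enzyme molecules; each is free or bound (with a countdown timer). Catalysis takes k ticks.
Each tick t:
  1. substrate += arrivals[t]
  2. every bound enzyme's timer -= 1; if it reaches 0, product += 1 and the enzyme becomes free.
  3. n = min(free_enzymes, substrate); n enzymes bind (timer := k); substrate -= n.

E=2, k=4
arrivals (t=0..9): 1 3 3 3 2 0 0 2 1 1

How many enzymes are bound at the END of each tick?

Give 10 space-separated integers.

t=0: arr=1 -> substrate=0 bound=1 product=0
t=1: arr=3 -> substrate=2 bound=2 product=0
t=2: arr=3 -> substrate=5 bound=2 product=0
t=3: arr=3 -> substrate=8 bound=2 product=0
t=4: arr=2 -> substrate=9 bound=2 product=1
t=5: arr=0 -> substrate=8 bound=2 product=2
t=6: arr=0 -> substrate=8 bound=2 product=2
t=7: arr=2 -> substrate=10 bound=2 product=2
t=8: arr=1 -> substrate=10 bound=2 product=3
t=9: arr=1 -> substrate=10 bound=2 product=4

Answer: 1 2 2 2 2 2 2 2 2 2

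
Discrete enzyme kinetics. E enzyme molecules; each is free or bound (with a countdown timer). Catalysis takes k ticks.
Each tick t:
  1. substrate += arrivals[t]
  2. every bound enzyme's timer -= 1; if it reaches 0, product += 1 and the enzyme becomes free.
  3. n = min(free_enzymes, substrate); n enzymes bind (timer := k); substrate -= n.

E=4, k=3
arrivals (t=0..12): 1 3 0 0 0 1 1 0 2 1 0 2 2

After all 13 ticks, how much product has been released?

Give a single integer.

Answer: 9

Derivation:
t=0: arr=1 -> substrate=0 bound=1 product=0
t=1: arr=3 -> substrate=0 bound=4 product=0
t=2: arr=0 -> substrate=0 bound=4 product=0
t=3: arr=0 -> substrate=0 bound=3 product=1
t=4: arr=0 -> substrate=0 bound=0 product=4
t=5: arr=1 -> substrate=0 bound=1 product=4
t=6: arr=1 -> substrate=0 bound=2 product=4
t=7: arr=0 -> substrate=0 bound=2 product=4
t=8: arr=2 -> substrate=0 bound=3 product=5
t=9: arr=1 -> substrate=0 bound=3 product=6
t=10: arr=0 -> substrate=0 bound=3 product=6
t=11: arr=2 -> substrate=0 bound=3 product=8
t=12: arr=2 -> substrate=0 bound=4 product=9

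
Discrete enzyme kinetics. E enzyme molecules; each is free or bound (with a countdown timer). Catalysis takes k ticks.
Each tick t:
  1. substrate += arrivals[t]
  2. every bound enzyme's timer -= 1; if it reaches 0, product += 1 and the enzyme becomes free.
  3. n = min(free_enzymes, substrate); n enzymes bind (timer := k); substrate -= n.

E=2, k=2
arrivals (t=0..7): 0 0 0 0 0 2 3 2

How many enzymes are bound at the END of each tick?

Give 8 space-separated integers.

t=0: arr=0 -> substrate=0 bound=0 product=0
t=1: arr=0 -> substrate=0 bound=0 product=0
t=2: arr=0 -> substrate=0 bound=0 product=0
t=3: arr=0 -> substrate=0 bound=0 product=0
t=4: arr=0 -> substrate=0 bound=0 product=0
t=5: arr=2 -> substrate=0 bound=2 product=0
t=6: arr=3 -> substrate=3 bound=2 product=0
t=7: arr=2 -> substrate=3 bound=2 product=2

Answer: 0 0 0 0 0 2 2 2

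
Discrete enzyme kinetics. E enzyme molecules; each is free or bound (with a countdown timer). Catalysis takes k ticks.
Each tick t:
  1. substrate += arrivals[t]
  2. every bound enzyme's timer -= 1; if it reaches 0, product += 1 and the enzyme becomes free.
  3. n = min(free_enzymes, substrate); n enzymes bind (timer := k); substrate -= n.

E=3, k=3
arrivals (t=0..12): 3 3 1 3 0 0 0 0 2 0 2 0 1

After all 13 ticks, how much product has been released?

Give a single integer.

t=0: arr=3 -> substrate=0 bound=3 product=0
t=1: arr=3 -> substrate=3 bound=3 product=0
t=2: arr=1 -> substrate=4 bound=3 product=0
t=3: arr=3 -> substrate=4 bound=3 product=3
t=4: arr=0 -> substrate=4 bound=3 product=3
t=5: arr=0 -> substrate=4 bound=3 product=3
t=6: arr=0 -> substrate=1 bound=3 product=6
t=7: arr=0 -> substrate=1 bound=3 product=6
t=8: arr=2 -> substrate=3 bound=3 product=6
t=9: arr=0 -> substrate=0 bound=3 product=9
t=10: arr=2 -> substrate=2 bound=3 product=9
t=11: arr=0 -> substrate=2 bound=3 product=9
t=12: arr=1 -> substrate=0 bound=3 product=12

Answer: 12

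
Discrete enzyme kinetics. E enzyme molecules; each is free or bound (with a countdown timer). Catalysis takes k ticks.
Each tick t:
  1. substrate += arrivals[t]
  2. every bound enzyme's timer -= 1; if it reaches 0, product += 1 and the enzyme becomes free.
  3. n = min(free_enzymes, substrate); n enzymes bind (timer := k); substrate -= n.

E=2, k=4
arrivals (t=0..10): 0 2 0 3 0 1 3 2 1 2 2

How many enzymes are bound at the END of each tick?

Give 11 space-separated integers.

t=0: arr=0 -> substrate=0 bound=0 product=0
t=1: arr=2 -> substrate=0 bound=2 product=0
t=2: arr=0 -> substrate=0 bound=2 product=0
t=3: arr=3 -> substrate=3 bound=2 product=0
t=4: arr=0 -> substrate=3 bound=2 product=0
t=5: arr=1 -> substrate=2 bound=2 product=2
t=6: arr=3 -> substrate=5 bound=2 product=2
t=7: arr=2 -> substrate=7 bound=2 product=2
t=8: arr=1 -> substrate=8 bound=2 product=2
t=9: arr=2 -> substrate=8 bound=2 product=4
t=10: arr=2 -> substrate=10 bound=2 product=4

Answer: 0 2 2 2 2 2 2 2 2 2 2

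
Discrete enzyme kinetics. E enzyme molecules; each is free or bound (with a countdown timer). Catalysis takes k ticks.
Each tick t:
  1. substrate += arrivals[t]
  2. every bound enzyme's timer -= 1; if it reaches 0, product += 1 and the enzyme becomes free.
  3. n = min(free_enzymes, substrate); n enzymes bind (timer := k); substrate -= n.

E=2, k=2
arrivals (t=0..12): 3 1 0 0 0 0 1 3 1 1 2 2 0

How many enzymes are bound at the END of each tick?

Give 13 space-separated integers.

t=0: arr=3 -> substrate=1 bound=2 product=0
t=1: arr=1 -> substrate=2 bound=2 product=0
t=2: arr=0 -> substrate=0 bound=2 product=2
t=3: arr=0 -> substrate=0 bound=2 product=2
t=4: arr=0 -> substrate=0 bound=0 product=4
t=5: arr=0 -> substrate=0 bound=0 product=4
t=6: arr=1 -> substrate=0 bound=1 product=4
t=7: arr=3 -> substrate=2 bound=2 product=4
t=8: arr=1 -> substrate=2 bound=2 product=5
t=9: arr=1 -> substrate=2 bound=2 product=6
t=10: arr=2 -> substrate=3 bound=2 product=7
t=11: arr=2 -> substrate=4 bound=2 product=8
t=12: arr=0 -> substrate=3 bound=2 product=9

Answer: 2 2 2 2 0 0 1 2 2 2 2 2 2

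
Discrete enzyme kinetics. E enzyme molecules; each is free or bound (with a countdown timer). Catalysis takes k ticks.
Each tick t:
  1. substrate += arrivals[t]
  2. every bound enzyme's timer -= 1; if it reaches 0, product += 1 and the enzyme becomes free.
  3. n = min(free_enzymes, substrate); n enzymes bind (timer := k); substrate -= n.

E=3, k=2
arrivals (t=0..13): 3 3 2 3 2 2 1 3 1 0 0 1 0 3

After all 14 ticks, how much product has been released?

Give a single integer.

Answer: 18

Derivation:
t=0: arr=3 -> substrate=0 bound=3 product=0
t=1: arr=3 -> substrate=3 bound=3 product=0
t=2: arr=2 -> substrate=2 bound=3 product=3
t=3: arr=3 -> substrate=5 bound=3 product=3
t=4: arr=2 -> substrate=4 bound=3 product=6
t=5: arr=2 -> substrate=6 bound=3 product=6
t=6: arr=1 -> substrate=4 bound=3 product=9
t=7: arr=3 -> substrate=7 bound=3 product=9
t=8: arr=1 -> substrate=5 bound=3 product=12
t=9: arr=0 -> substrate=5 bound=3 product=12
t=10: arr=0 -> substrate=2 bound=3 product=15
t=11: arr=1 -> substrate=3 bound=3 product=15
t=12: arr=0 -> substrate=0 bound=3 product=18
t=13: arr=3 -> substrate=3 bound=3 product=18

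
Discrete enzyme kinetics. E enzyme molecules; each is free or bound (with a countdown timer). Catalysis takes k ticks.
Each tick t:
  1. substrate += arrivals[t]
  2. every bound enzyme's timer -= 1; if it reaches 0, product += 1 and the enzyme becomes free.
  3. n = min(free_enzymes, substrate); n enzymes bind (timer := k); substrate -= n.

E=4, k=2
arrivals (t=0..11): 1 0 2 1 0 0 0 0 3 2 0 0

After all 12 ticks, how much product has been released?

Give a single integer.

t=0: arr=1 -> substrate=0 bound=1 product=0
t=1: arr=0 -> substrate=0 bound=1 product=0
t=2: arr=2 -> substrate=0 bound=2 product=1
t=3: arr=1 -> substrate=0 bound=3 product=1
t=4: arr=0 -> substrate=0 bound=1 product=3
t=5: arr=0 -> substrate=0 bound=0 product=4
t=6: arr=0 -> substrate=0 bound=0 product=4
t=7: arr=0 -> substrate=0 bound=0 product=4
t=8: arr=3 -> substrate=0 bound=3 product=4
t=9: arr=2 -> substrate=1 bound=4 product=4
t=10: arr=0 -> substrate=0 bound=2 product=7
t=11: arr=0 -> substrate=0 bound=1 product=8

Answer: 8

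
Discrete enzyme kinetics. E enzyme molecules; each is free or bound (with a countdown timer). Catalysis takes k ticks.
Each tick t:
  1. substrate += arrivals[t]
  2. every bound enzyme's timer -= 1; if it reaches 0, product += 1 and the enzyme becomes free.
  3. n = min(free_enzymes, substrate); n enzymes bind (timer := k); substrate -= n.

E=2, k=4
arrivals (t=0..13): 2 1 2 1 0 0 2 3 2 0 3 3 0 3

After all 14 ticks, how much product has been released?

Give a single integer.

Answer: 6

Derivation:
t=0: arr=2 -> substrate=0 bound=2 product=0
t=1: arr=1 -> substrate=1 bound=2 product=0
t=2: arr=2 -> substrate=3 bound=2 product=0
t=3: arr=1 -> substrate=4 bound=2 product=0
t=4: arr=0 -> substrate=2 bound=2 product=2
t=5: arr=0 -> substrate=2 bound=2 product=2
t=6: arr=2 -> substrate=4 bound=2 product=2
t=7: arr=3 -> substrate=7 bound=2 product=2
t=8: arr=2 -> substrate=7 bound=2 product=4
t=9: arr=0 -> substrate=7 bound=2 product=4
t=10: arr=3 -> substrate=10 bound=2 product=4
t=11: arr=3 -> substrate=13 bound=2 product=4
t=12: arr=0 -> substrate=11 bound=2 product=6
t=13: arr=3 -> substrate=14 bound=2 product=6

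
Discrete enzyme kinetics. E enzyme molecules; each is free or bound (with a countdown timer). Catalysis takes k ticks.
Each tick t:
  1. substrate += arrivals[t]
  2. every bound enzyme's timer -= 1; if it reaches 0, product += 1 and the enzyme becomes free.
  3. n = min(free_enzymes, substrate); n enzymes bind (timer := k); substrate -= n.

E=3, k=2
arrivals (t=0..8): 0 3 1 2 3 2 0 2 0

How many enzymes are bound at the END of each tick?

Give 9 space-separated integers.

t=0: arr=0 -> substrate=0 bound=0 product=0
t=1: arr=3 -> substrate=0 bound=3 product=0
t=2: arr=1 -> substrate=1 bound=3 product=0
t=3: arr=2 -> substrate=0 bound=3 product=3
t=4: arr=3 -> substrate=3 bound=3 product=3
t=5: arr=2 -> substrate=2 bound=3 product=6
t=6: arr=0 -> substrate=2 bound=3 product=6
t=7: arr=2 -> substrate=1 bound=3 product=9
t=8: arr=0 -> substrate=1 bound=3 product=9

Answer: 0 3 3 3 3 3 3 3 3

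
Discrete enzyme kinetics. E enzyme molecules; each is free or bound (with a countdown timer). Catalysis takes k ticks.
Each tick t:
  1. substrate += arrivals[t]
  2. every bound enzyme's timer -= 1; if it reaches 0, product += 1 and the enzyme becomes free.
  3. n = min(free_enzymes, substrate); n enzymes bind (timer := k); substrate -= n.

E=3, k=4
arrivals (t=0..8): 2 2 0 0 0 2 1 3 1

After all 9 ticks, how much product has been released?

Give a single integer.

Answer: 4

Derivation:
t=0: arr=2 -> substrate=0 bound=2 product=0
t=1: arr=2 -> substrate=1 bound=3 product=0
t=2: arr=0 -> substrate=1 bound=3 product=0
t=3: arr=0 -> substrate=1 bound=3 product=0
t=4: arr=0 -> substrate=0 bound=2 product=2
t=5: arr=2 -> substrate=0 bound=3 product=3
t=6: arr=1 -> substrate=1 bound=3 product=3
t=7: arr=3 -> substrate=4 bound=3 product=3
t=8: arr=1 -> substrate=4 bound=3 product=4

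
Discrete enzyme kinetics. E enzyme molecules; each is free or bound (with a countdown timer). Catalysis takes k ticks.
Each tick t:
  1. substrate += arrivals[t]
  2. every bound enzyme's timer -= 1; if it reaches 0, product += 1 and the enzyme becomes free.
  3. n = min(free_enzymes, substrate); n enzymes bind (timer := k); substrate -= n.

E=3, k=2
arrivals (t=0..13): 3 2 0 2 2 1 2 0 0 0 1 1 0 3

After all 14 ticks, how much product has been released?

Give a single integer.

t=0: arr=3 -> substrate=0 bound=3 product=0
t=1: arr=2 -> substrate=2 bound=3 product=0
t=2: arr=0 -> substrate=0 bound=2 product=3
t=3: arr=2 -> substrate=1 bound=3 product=3
t=4: arr=2 -> substrate=1 bound=3 product=5
t=5: arr=1 -> substrate=1 bound=3 product=6
t=6: arr=2 -> substrate=1 bound=3 product=8
t=7: arr=0 -> substrate=0 bound=3 product=9
t=8: arr=0 -> substrate=0 bound=1 product=11
t=9: arr=0 -> substrate=0 bound=0 product=12
t=10: arr=1 -> substrate=0 bound=1 product=12
t=11: arr=1 -> substrate=0 bound=2 product=12
t=12: arr=0 -> substrate=0 bound=1 product=13
t=13: arr=3 -> substrate=0 bound=3 product=14

Answer: 14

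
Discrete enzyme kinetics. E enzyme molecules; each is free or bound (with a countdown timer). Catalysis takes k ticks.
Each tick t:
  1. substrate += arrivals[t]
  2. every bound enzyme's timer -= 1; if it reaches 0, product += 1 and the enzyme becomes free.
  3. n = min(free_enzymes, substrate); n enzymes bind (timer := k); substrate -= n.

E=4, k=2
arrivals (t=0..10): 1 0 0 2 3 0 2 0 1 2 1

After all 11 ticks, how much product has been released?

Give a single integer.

Answer: 9

Derivation:
t=0: arr=1 -> substrate=0 bound=1 product=0
t=1: arr=0 -> substrate=0 bound=1 product=0
t=2: arr=0 -> substrate=0 bound=0 product=1
t=3: arr=2 -> substrate=0 bound=2 product=1
t=4: arr=3 -> substrate=1 bound=4 product=1
t=5: arr=0 -> substrate=0 bound=3 product=3
t=6: arr=2 -> substrate=0 bound=3 product=5
t=7: arr=0 -> substrate=0 bound=2 product=6
t=8: arr=1 -> substrate=0 bound=1 product=8
t=9: arr=2 -> substrate=0 bound=3 product=8
t=10: arr=1 -> substrate=0 bound=3 product=9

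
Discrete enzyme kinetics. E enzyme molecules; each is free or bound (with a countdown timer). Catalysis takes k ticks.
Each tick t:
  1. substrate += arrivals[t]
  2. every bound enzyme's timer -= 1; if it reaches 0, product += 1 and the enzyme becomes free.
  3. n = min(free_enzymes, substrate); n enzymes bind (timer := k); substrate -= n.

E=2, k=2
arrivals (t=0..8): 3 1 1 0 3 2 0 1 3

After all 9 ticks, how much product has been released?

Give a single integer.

t=0: arr=3 -> substrate=1 bound=2 product=0
t=1: arr=1 -> substrate=2 bound=2 product=0
t=2: arr=1 -> substrate=1 bound=2 product=2
t=3: arr=0 -> substrate=1 bound=2 product=2
t=4: arr=3 -> substrate=2 bound=2 product=4
t=5: arr=2 -> substrate=4 bound=2 product=4
t=6: arr=0 -> substrate=2 bound=2 product=6
t=7: arr=1 -> substrate=3 bound=2 product=6
t=8: arr=3 -> substrate=4 bound=2 product=8

Answer: 8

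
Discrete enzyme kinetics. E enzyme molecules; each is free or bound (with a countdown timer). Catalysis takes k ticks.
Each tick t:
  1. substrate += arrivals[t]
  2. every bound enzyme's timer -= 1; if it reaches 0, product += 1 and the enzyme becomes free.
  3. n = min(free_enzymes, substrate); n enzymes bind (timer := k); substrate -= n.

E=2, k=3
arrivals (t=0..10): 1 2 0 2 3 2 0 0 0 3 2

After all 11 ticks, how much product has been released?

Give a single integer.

t=0: arr=1 -> substrate=0 bound=1 product=0
t=1: arr=2 -> substrate=1 bound=2 product=0
t=2: arr=0 -> substrate=1 bound=2 product=0
t=3: arr=2 -> substrate=2 bound=2 product=1
t=4: arr=3 -> substrate=4 bound=2 product=2
t=5: arr=2 -> substrate=6 bound=2 product=2
t=6: arr=0 -> substrate=5 bound=2 product=3
t=7: arr=0 -> substrate=4 bound=2 product=4
t=8: arr=0 -> substrate=4 bound=2 product=4
t=9: arr=3 -> substrate=6 bound=2 product=5
t=10: arr=2 -> substrate=7 bound=2 product=6

Answer: 6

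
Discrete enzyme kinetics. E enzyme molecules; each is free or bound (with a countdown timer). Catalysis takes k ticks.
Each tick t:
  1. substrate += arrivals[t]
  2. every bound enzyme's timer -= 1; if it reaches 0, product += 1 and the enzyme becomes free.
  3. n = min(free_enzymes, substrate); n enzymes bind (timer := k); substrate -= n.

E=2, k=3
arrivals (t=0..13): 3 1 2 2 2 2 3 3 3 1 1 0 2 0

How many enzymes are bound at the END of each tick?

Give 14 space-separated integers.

t=0: arr=3 -> substrate=1 bound=2 product=0
t=1: arr=1 -> substrate=2 bound=2 product=0
t=2: arr=2 -> substrate=4 bound=2 product=0
t=3: arr=2 -> substrate=4 bound=2 product=2
t=4: arr=2 -> substrate=6 bound=2 product=2
t=5: arr=2 -> substrate=8 bound=2 product=2
t=6: arr=3 -> substrate=9 bound=2 product=4
t=7: arr=3 -> substrate=12 bound=2 product=4
t=8: arr=3 -> substrate=15 bound=2 product=4
t=9: arr=1 -> substrate=14 bound=2 product=6
t=10: arr=1 -> substrate=15 bound=2 product=6
t=11: arr=0 -> substrate=15 bound=2 product=6
t=12: arr=2 -> substrate=15 bound=2 product=8
t=13: arr=0 -> substrate=15 bound=2 product=8

Answer: 2 2 2 2 2 2 2 2 2 2 2 2 2 2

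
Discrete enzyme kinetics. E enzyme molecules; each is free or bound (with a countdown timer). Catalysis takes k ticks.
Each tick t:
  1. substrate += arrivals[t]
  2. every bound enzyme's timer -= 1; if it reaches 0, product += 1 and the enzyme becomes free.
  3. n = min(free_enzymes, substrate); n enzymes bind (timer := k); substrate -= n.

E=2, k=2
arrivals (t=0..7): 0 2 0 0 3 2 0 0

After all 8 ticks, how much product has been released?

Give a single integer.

t=0: arr=0 -> substrate=0 bound=0 product=0
t=1: arr=2 -> substrate=0 bound=2 product=0
t=2: arr=0 -> substrate=0 bound=2 product=0
t=3: arr=0 -> substrate=0 bound=0 product=2
t=4: arr=3 -> substrate=1 bound=2 product=2
t=5: arr=2 -> substrate=3 bound=2 product=2
t=6: arr=0 -> substrate=1 bound=2 product=4
t=7: arr=0 -> substrate=1 bound=2 product=4

Answer: 4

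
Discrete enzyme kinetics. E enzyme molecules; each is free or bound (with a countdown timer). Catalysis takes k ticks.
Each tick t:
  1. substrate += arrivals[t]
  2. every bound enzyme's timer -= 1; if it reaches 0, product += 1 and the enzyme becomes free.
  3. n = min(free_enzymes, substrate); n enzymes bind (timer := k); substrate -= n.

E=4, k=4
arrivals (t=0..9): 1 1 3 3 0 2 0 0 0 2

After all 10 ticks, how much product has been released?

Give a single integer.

Answer: 6

Derivation:
t=0: arr=1 -> substrate=0 bound=1 product=0
t=1: arr=1 -> substrate=0 bound=2 product=0
t=2: arr=3 -> substrate=1 bound=4 product=0
t=3: arr=3 -> substrate=4 bound=4 product=0
t=4: arr=0 -> substrate=3 bound=4 product=1
t=5: arr=2 -> substrate=4 bound=4 product=2
t=6: arr=0 -> substrate=2 bound=4 product=4
t=7: arr=0 -> substrate=2 bound=4 product=4
t=8: arr=0 -> substrate=1 bound=4 product=5
t=9: arr=2 -> substrate=2 bound=4 product=6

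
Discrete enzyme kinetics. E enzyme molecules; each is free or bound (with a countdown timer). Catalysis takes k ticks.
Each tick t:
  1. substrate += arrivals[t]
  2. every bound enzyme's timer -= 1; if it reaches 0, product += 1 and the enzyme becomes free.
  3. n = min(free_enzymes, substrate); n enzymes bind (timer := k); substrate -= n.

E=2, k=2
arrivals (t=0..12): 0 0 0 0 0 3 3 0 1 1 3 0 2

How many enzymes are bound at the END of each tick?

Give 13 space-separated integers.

Answer: 0 0 0 0 0 2 2 2 2 2 2 2 2

Derivation:
t=0: arr=0 -> substrate=0 bound=0 product=0
t=1: arr=0 -> substrate=0 bound=0 product=0
t=2: arr=0 -> substrate=0 bound=0 product=0
t=3: arr=0 -> substrate=0 bound=0 product=0
t=4: arr=0 -> substrate=0 bound=0 product=0
t=5: arr=3 -> substrate=1 bound=2 product=0
t=6: arr=3 -> substrate=4 bound=2 product=0
t=7: arr=0 -> substrate=2 bound=2 product=2
t=8: arr=1 -> substrate=3 bound=2 product=2
t=9: arr=1 -> substrate=2 bound=2 product=4
t=10: arr=3 -> substrate=5 bound=2 product=4
t=11: arr=0 -> substrate=3 bound=2 product=6
t=12: arr=2 -> substrate=5 bound=2 product=6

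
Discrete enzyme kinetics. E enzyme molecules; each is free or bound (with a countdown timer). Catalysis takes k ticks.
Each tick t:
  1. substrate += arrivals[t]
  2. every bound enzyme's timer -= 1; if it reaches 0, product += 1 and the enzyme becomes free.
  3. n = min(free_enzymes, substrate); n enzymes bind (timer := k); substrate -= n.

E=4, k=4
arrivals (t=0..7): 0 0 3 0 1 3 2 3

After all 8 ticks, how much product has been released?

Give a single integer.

Answer: 3

Derivation:
t=0: arr=0 -> substrate=0 bound=0 product=0
t=1: arr=0 -> substrate=0 bound=0 product=0
t=2: arr=3 -> substrate=0 bound=3 product=0
t=3: arr=0 -> substrate=0 bound=3 product=0
t=4: arr=1 -> substrate=0 bound=4 product=0
t=5: arr=3 -> substrate=3 bound=4 product=0
t=6: arr=2 -> substrate=2 bound=4 product=3
t=7: arr=3 -> substrate=5 bound=4 product=3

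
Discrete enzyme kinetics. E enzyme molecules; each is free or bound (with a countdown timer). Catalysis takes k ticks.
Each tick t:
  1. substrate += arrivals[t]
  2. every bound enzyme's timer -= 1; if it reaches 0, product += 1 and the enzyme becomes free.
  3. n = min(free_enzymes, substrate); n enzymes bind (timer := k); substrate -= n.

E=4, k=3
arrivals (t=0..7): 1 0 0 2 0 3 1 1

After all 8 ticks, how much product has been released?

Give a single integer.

t=0: arr=1 -> substrate=0 bound=1 product=0
t=1: arr=0 -> substrate=0 bound=1 product=0
t=2: arr=0 -> substrate=0 bound=1 product=0
t=3: arr=2 -> substrate=0 bound=2 product=1
t=4: arr=0 -> substrate=0 bound=2 product=1
t=5: arr=3 -> substrate=1 bound=4 product=1
t=6: arr=1 -> substrate=0 bound=4 product=3
t=7: arr=1 -> substrate=1 bound=4 product=3

Answer: 3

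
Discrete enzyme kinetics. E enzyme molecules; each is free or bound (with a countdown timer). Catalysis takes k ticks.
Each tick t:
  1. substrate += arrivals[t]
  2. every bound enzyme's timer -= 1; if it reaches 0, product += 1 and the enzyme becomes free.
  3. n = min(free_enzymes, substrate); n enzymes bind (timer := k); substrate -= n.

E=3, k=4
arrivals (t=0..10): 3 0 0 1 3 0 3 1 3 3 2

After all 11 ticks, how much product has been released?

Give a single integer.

Answer: 6

Derivation:
t=0: arr=3 -> substrate=0 bound=3 product=0
t=1: arr=0 -> substrate=0 bound=3 product=0
t=2: arr=0 -> substrate=0 bound=3 product=0
t=3: arr=1 -> substrate=1 bound=3 product=0
t=4: arr=3 -> substrate=1 bound=3 product=3
t=5: arr=0 -> substrate=1 bound=3 product=3
t=6: arr=3 -> substrate=4 bound=3 product=3
t=7: arr=1 -> substrate=5 bound=3 product=3
t=8: arr=3 -> substrate=5 bound=3 product=6
t=9: arr=3 -> substrate=8 bound=3 product=6
t=10: arr=2 -> substrate=10 bound=3 product=6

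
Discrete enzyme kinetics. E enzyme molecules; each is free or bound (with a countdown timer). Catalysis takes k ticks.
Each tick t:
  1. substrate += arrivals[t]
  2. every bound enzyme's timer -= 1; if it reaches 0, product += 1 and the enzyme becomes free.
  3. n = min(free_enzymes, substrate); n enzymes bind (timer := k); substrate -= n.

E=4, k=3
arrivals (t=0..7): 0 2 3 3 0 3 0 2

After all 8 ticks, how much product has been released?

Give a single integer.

t=0: arr=0 -> substrate=0 bound=0 product=0
t=1: arr=2 -> substrate=0 bound=2 product=0
t=2: arr=3 -> substrate=1 bound=4 product=0
t=3: arr=3 -> substrate=4 bound=4 product=0
t=4: arr=0 -> substrate=2 bound=4 product=2
t=5: arr=3 -> substrate=3 bound=4 product=4
t=6: arr=0 -> substrate=3 bound=4 product=4
t=7: arr=2 -> substrate=3 bound=4 product=6

Answer: 6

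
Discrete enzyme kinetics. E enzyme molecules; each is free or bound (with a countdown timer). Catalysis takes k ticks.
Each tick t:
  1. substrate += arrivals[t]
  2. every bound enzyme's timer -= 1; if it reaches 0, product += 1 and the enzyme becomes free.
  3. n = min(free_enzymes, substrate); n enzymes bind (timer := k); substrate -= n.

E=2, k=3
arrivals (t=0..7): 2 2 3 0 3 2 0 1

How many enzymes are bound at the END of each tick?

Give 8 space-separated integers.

t=0: arr=2 -> substrate=0 bound=2 product=0
t=1: arr=2 -> substrate=2 bound=2 product=0
t=2: arr=3 -> substrate=5 bound=2 product=0
t=3: arr=0 -> substrate=3 bound=2 product=2
t=4: arr=3 -> substrate=6 bound=2 product=2
t=5: arr=2 -> substrate=8 bound=2 product=2
t=6: arr=0 -> substrate=6 bound=2 product=4
t=7: arr=1 -> substrate=7 bound=2 product=4

Answer: 2 2 2 2 2 2 2 2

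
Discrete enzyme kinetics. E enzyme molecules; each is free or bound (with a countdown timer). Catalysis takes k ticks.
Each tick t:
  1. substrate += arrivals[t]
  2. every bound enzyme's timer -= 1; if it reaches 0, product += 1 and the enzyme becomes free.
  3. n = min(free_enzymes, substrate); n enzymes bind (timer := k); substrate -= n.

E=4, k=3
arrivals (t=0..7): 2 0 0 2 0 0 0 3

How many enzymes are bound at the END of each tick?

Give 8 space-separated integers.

t=0: arr=2 -> substrate=0 bound=2 product=0
t=1: arr=0 -> substrate=0 bound=2 product=0
t=2: arr=0 -> substrate=0 bound=2 product=0
t=3: arr=2 -> substrate=0 bound=2 product=2
t=4: arr=0 -> substrate=0 bound=2 product=2
t=5: arr=0 -> substrate=0 bound=2 product=2
t=6: arr=0 -> substrate=0 bound=0 product=4
t=7: arr=3 -> substrate=0 bound=3 product=4

Answer: 2 2 2 2 2 2 0 3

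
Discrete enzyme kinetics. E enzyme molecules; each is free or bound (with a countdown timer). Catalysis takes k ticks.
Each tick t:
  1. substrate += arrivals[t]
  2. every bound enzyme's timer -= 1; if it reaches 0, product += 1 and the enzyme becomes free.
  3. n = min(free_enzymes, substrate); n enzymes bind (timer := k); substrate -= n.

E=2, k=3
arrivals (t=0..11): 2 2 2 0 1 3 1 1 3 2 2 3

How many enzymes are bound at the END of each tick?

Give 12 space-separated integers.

t=0: arr=2 -> substrate=0 bound=2 product=0
t=1: arr=2 -> substrate=2 bound=2 product=0
t=2: arr=2 -> substrate=4 bound=2 product=0
t=3: arr=0 -> substrate=2 bound=2 product=2
t=4: arr=1 -> substrate=3 bound=2 product=2
t=5: arr=3 -> substrate=6 bound=2 product=2
t=6: arr=1 -> substrate=5 bound=2 product=4
t=7: arr=1 -> substrate=6 bound=2 product=4
t=8: arr=3 -> substrate=9 bound=2 product=4
t=9: arr=2 -> substrate=9 bound=2 product=6
t=10: arr=2 -> substrate=11 bound=2 product=6
t=11: arr=3 -> substrate=14 bound=2 product=6

Answer: 2 2 2 2 2 2 2 2 2 2 2 2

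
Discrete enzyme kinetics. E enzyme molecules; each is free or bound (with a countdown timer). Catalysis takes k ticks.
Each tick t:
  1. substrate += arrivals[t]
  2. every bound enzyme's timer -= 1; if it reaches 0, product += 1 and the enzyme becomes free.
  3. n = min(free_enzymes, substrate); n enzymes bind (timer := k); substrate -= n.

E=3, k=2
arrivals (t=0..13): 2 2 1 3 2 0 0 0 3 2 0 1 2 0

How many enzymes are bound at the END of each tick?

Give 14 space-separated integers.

t=0: arr=2 -> substrate=0 bound=2 product=0
t=1: arr=2 -> substrate=1 bound=3 product=0
t=2: arr=1 -> substrate=0 bound=3 product=2
t=3: arr=3 -> substrate=2 bound=3 product=3
t=4: arr=2 -> substrate=2 bound=3 product=5
t=5: arr=0 -> substrate=1 bound=3 product=6
t=6: arr=0 -> substrate=0 bound=2 product=8
t=7: arr=0 -> substrate=0 bound=1 product=9
t=8: arr=3 -> substrate=0 bound=3 product=10
t=9: arr=2 -> substrate=2 bound=3 product=10
t=10: arr=0 -> substrate=0 bound=2 product=13
t=11: arr=1 -> substrate=0 bound=3 product=13
t=12: arr=2 -> substrate=0 bound=3 product=15
t=13: arr=0 -> substrate=0 bound=2 product=16

Answer: 2 3 3 3 3 3 2 1 3 3 2 3 3 2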